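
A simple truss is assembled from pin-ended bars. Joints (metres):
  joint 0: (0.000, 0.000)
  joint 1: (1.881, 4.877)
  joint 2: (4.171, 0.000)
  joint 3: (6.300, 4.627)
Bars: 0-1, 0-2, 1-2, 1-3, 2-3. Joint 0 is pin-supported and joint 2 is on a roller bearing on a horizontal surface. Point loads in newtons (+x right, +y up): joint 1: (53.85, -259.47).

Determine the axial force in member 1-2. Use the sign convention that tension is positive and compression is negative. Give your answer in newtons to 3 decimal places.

N=4 nodes, M=5 members, R=3 reactions → 2N=8, M+R=8
member 0 (0-1): L=5.2272, (cx,cy)=(0.3599,0.9330)
member 1 (0-2): L=4.1710, (cx,cy)=(1.0000,0.0000)
member 2 (1-2): L=5.3879, (cx,cy)=(0.4250,-0.9052)
member 3 (1-3): L=4.4261, (cx,cy)=(0.9984,-0.0565)
member 4 (2-3): L=5.0933, (cx,cy)=(0.4180,0.9084)
solve A·x = −loads:
  F[0-1] = -85.1992 N (compression)
  F[0-2] = +84.5090 N (tension)
  F[1-2] = -198.8315 N (compression)
  F[1-3] = -0.0000 N (compression)
  F[2-3] = +0.0000 N (tension)
  Rx@0 = -53.8500 N
  Ry@0 = +79.4917 N
  Ry@2 = +179.9783 N

-198.831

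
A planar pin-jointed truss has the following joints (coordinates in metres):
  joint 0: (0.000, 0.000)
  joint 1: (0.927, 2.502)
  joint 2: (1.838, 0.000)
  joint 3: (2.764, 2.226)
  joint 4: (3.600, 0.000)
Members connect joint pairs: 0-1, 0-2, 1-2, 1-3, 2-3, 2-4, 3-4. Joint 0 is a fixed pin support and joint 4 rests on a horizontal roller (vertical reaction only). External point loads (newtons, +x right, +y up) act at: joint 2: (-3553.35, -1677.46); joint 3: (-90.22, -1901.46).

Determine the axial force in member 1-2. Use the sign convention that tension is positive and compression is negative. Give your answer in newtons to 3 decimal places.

1566.862

N=5 nodes, M=7 members, R=3 reactions → 2N=10, M+R=10
member 0 (0-1): L=2.6682, (cx,cy)=(0.3474,0.9377)
member 1 (0-2): L=1.8380, (cx,cy)=(1.0000,0.0000)
member 2 (1-2): L=2.6627, (cx,cy)=(0.3421,-0.9397)
member 3 (1-3): L=1.8576, (cx,cy)=(0.9889,-0.1486)
member 4 (2-3): L=2.4109, (cx,cy)=(0.3841,0.9233)
member 5 (2-4): L=1.7620, (cx,cy)=(1.0000,0.0000)
member 6 (3-4): L=2.3778, (cx,cy)=(0.3516,-0.9362)
solve A·x = −loads:
  F[0-1] = -1405.9501 N (compression)
  F[0-2] = -3155.1089 N (compression)
  F[1-2] = +1566.8615 N (tension)
  F[1-3] = -1036.0386 N (compression)
  F[2-3] = +222.2007 N (tension)
  F[2-4] = +848.9754 N (tension)
  F[3-4] = -2414.7136 N (compression)
  Rx@0 = +3643.5700 N
  Ry@0 = +1318.3708 N
  Ry@4 = +2260.5492 N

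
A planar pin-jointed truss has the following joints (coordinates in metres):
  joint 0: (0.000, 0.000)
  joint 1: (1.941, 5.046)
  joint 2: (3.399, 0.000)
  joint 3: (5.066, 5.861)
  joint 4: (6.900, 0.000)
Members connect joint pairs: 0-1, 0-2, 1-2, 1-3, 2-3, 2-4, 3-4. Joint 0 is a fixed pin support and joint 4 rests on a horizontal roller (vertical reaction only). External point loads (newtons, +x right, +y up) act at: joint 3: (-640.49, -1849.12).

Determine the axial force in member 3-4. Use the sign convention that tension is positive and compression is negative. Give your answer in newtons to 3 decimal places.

N=5 nodes, M=7 members, R=3 reactions → 2N=10, M+R=10
member 0 (0-1): L=5.4064, (cx,cy)=(0.3590,0.9333)
member 1 (0-2): L=3.3990, (cx,cy)=(1.0000,0.0000)
member 2 (1-2): L=5.2524, (cx,cy)=(0.2776,-0.9607)
member 3 (1-3): L=3.2295, (cx,cy)=(0.9676,0.2524)
member 4 (2-3): L=6.0935, (cx,cy)=(0.2736,0.9619)
member 5 (2-4): L=3.5010, (cx,cy)=(1.0000,0.0000)
member 6 (3-4): L=6.1412, (cx,cy)=(0.2986,-0.9544)
solve A·x = −loads:
  F[0-1] = -1109.5052 N (compression)
  F[0-2] = -242.1596 N (compression)
  F[1-2] = +901.8059 N (tension)
  F[1-3] = -670.3565 N (compression)
  F[2-3] = -900.7269 N (compression)
  F[2-4] = +254.5834 N (tension)
  F[3-4] = -852.4856 N (compression)
  Rx@0 = +640.4900 N
  Ry@0 = +1035.5359 N
  Ry@4 = +813.5841 N

-852.486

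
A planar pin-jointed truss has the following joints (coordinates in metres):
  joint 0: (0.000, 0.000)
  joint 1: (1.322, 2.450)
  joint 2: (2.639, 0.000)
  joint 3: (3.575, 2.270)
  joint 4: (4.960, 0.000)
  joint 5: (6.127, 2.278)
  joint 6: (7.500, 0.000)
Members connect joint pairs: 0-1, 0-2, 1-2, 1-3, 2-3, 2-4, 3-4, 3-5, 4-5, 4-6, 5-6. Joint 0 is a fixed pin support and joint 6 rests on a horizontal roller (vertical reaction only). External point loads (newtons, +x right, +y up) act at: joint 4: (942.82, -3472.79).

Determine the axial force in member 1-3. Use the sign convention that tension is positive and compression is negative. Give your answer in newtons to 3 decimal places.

-1327.914

N=7 nodes, M=11 members, R=3 reactions → 2N=14, M+R=14
member 0 (0-1): L=2.7839, (cx,cy)=(0.4749,0.8801)
member 1 (0-2): L=2.6390, (cx,cy)=(1.0000,0.0000)
member 2 (1-2): L=2.7815, (cx,cy)=(0.4735,-0.8808)
member 3 (1-3): L=2.2602, (cx,cy)=(0.9968,-0.0796)
member 4 (2-3): L=2.4554, (cx,cy)=(0.3812,0.9245)
member 5 (2-4): L=2.3210, (cx,cy)=(1.0000,0.0000)
member 6 (3-4): L=2.6592, (cx,cy)=(0.5208,-0.8537)
member 7 (3-5): L=2.5520, (cx,cy)=(1.0000,0.0031)
member 8 (4-5): L=2.5595, (cx,cy)=(0.4559,0.8900)
member 9 (4-6): L=2.5400, (cx,cy)=(1.0000,0.0000)
member 10 (5-6): L=2.6598, (cx,cy)=(0.5162,-0.8565)
solve A·x = −loads:
  F[0-1] = -1336.4136 N (compression)
  F[0-2] = +1577.4438 N (tension)
  F[1-2] = +1455.3413 N (tension)
  F[1-3] = -1327.9137 N (compression)
  F[2-3] = -1386.5694 N (compression)
  F[2-4] = +2795.0767 N (tension)
  F[3-4] = +1368.3277 N (tension)
  F[3-5] = -2564.9510 N (compression)
  F[4-5] = +2589.5395 N (tension)
  F[4-6] = +1384.2539 N (tension)
  F[5-6] = -2681.5779 N (compression)
  Rx@0 = -942.8200 N
  Ry@0 = +1176.1182 N
  Ry@6 = +2296.6718 N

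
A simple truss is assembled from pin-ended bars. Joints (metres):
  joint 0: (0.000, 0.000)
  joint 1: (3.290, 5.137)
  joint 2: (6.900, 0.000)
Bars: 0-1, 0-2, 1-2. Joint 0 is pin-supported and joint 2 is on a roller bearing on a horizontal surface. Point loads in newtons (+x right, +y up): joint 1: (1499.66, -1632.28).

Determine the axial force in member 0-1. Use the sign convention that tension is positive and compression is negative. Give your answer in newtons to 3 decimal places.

N=3 nodes, M=3 members, R=3 reactions → 2N=6, M+R=6
member 0 (0-1): L=6.1002, (cx,cy)=(0.5393,0.8421)
member 1 (0-2): L=6.9000, (cx,cy)=(1.0000,0.0000)
member 2 (1-2): L=6.2786, (cx,cy)=(0.5750,-0.8182)
solve A·x = −loads:
  F[0-1] = +311.7165 N (tension)
  F[0-2] = +1331.5440 N (tension)
  F[1-2] = -2315.8553 N (compression)
  Rx@0 = -1499.6600 N
  Ry@0 = -262.4960 N
  Ry@2 = +1894.7760 N

311.716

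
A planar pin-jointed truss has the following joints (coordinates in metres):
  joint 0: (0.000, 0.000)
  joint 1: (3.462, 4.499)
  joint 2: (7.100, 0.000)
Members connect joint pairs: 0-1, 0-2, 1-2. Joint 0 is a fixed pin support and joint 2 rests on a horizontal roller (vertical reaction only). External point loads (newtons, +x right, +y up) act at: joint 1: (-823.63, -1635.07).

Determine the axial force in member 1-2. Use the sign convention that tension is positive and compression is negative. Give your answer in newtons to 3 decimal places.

N=3 nodes, M=3 members, R=3 reactions → 2N=6, M+R=6
member 0 (0-1): L=5.6768, (cx,cy)=(0.6098,0.7925)
member 1 (0-2): L=7.1000, (cx,cy)=(1.0000,0.0000)
member 2 (1-2): L=5.7858, (cx,cy)=(0.6288,-0.7776)
solve A·x = −loads:
  F[0-1] = -1715.6728 N (compression)
  F[0-2] = +222.6679 N (tension)
  F[1-2] = -354.1293 N (compression)
  Rx@0 = +823.6300 N
  Ry@0 = +1359.7037 N
  Ry@2 = +275.3663 N

-354.129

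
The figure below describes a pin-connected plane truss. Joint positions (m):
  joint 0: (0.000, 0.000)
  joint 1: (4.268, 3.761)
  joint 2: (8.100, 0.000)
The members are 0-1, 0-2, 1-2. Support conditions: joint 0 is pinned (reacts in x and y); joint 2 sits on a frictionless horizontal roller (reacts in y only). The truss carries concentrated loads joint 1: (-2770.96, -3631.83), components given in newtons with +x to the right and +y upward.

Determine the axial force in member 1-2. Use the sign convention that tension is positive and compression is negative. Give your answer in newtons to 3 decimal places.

N=3 nodes, M=3 members, R=3 reactions → 2N=6, M+R=6
member 0 (0-1): L=5.6887, (cx,cy)=(0.7503,0.6611)
member 1 (0-2): L=8.1000, (cx,cy)=(1.0000,0.0000)
member 2 (1-2): L=5.3693, (cx,cy)=(0.7137,-0.7005)
solve A·x = −loads:
  F[0-1] = -4544.8606 N (compression)
  F[0-2] = +638.8830 N (tension)
  F[1-2] = -895.1859 N (compression)
  Rx@0 = +2770.9600 N
  Ry@0 = +3004.7843 N
  Ry@2 = +627.0457 N

-895.186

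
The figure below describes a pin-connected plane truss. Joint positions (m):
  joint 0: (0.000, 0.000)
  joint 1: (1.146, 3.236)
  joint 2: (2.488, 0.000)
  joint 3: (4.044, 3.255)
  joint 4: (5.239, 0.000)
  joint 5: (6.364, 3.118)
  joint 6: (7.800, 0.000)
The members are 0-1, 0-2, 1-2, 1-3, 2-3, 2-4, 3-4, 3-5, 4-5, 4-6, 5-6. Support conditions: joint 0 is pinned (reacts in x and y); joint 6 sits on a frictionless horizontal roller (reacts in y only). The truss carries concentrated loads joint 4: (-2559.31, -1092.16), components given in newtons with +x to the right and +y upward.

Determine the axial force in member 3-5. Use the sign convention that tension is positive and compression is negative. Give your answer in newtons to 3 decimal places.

N=7 nodes, M=11 members, R=3 reactions → 2N=14, M+R=14
member 0 (0-1): L=3.4329, (cx,cy)=(0.3338,0.9426)
member 1 (0-2): L=2.4880, (cx,cy)=(1.0000,0.0000)
member 2 (1-2): L=3.5032, (cx,cy)=(0.3831,-0.9237)
member 3 (1-3): L=2.8981, (cx,cy)=(1.0000,0.0066)
member 4 (2-3): L=3.6078, (cx,cy)=(0.4313,0.9022)
member 5 (2-4): L=2.7510, (cx,cy)=(1.0000,0.0000)
member 6 (3-4): L=3.4674, (cx,cy)=(0.3446,-0.9387)
member 7 (3-5): L=2.3240, (cx,cy)=(0.9983,-0.0589)
member 8 (4-5): L=3.3147, (cx,cy)=(0.3394,0.9406)
member 9 (4-6): L=2.5610, (cx,cy)=(1.0000,0.0000)
member 10 (5-6): L=3.4328, (cx,cy)=(0.4183,-0.9083)
solve A·x = −loads:
  F[0-1] = -380.4151 N (compression)
  F[0-2] = -2432.3177 N (compression)
  F[1-2] = +386.2543 N (tension)
  F[1-3] = -274.9623 N (compression)
  F[2-3] = -395.4604 N (compression)
  F[2-4] = -2113.7960 N (compression)
  F[3-4] = +419.1062 N (tension)
  F[3-5] = -590.9808 N (compression)
  F[4-5] = +742.8199 N (tension)
  F[4-6] = +337.8457 N (tension)
  F[5-6] = -807.6267 N (compression)
  Rx@0 = +2559.3100 N
  Ry@0 = +358.5925 N
  Ry@6 = +733.5675 N

-590.981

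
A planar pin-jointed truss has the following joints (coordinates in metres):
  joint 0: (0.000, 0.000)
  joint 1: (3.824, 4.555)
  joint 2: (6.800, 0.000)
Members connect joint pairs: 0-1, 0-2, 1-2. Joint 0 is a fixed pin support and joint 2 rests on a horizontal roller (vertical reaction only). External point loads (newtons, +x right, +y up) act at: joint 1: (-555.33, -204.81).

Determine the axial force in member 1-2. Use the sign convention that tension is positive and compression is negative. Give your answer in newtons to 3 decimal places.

N=3 nodes, M=3 members, R=3 reactions → 2N=6, M+R=6
member 0 (0-1): L=5.9474, (cx,cy)=(0.6430,0.7659)
member 1 (0-2): L=6.8000, (cx,cy)=(1.0000,0.0000)
member 2 (1-2): L=5.4410, (cx,cy)=(0.5470,-0.8372)
solve A·x = −loads:
  F[0-1] = -602.7311 N (compression)
  F[0-2] = -167.7889 N (compression)
  F[1-2] = +306.7678 N (tension)
  Rx@0 = +555.3300 N
  Ry@0 = +461.6239 N
  Ry@2 = -256.8139 N

306.768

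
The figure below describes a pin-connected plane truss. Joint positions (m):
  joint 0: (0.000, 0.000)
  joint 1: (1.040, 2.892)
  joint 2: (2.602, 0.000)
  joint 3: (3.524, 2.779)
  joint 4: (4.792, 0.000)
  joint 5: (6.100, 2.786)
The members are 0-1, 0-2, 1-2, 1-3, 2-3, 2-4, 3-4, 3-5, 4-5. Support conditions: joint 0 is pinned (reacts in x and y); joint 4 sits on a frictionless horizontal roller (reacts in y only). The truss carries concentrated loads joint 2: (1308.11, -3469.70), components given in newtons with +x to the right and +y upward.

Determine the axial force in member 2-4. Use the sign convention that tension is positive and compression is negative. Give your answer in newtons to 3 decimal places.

859.633

N=6 nodes, M=9 members, R=3 reactions → 2N=12, M+R=12
member 0 (0-1): L=3.0733, (cx,cy)=(0.3384,0.9410)
member 1 (0-2): L=2.6020, (cx,cy)=(1.0000,0.0000)
member 2 (1-2): L=3.2869, (cx,cy)=(0.4752,-0.8799)
member 3 (1-3): L=2.4866, (cx,cy)=(0.9990,-0.0454)
member 4 (2-3): L=2.9280, (cx,cy)=(0.3149,0.9491)
member 5 (2-4): L=2.1900, (cx,cy)=(1.0000,0.0000)
member 6 (3-4): L=3.0546, (cx,cy)=(0.4151,-0.9098)
member 7 (3-5): L=2.5760, (cx,cy)=(1.0000,0.0027)
member 8 (4-5): L=3.0778, (cx,cy)=(0.4250,0.9052)
solve A·x = −loads:
  F[0-1] = -1685.1090 N (compression)
  F[0-2] = +1878.3455 N (tension)
  F[1-2] = +1877.8226 N (tension)
  F[1-3] = -1464.1351 N (compression)
  F[2-3] = +1914.8875 N (tension)
  F[2-4] = +859.6331 N (tension)
  F[3-4] = -2070.8572 N (compression)
  F[3-5] = -0.0000 N (compression)
  F[4-5] = +0.0000 N (tension)
  Rx@0 = -1308.1100 N
  Ry@0 = +1585.6934 N
  Ry@4 = +1884.0066 N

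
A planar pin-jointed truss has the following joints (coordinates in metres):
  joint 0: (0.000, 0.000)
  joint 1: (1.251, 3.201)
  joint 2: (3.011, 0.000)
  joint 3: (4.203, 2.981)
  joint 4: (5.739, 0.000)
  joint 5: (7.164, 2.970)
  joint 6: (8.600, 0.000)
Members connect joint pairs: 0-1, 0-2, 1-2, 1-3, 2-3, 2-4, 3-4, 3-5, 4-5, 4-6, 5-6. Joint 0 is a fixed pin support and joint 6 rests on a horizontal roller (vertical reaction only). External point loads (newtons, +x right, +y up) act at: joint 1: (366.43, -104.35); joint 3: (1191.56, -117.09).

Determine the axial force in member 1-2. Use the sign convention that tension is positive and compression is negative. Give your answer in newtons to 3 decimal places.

N=7 nodes, M=11 members, R=3 reactions → 2N=14, M+R=14
member 0 (0-1): L=3.4368, (cx,cy)=(0.3640,0.9314)
member 1 (0-2): L=3.0110, (cx,cy)=(1.0000,0.0000)
member 2 (1-2): L=3.6529, (cx,cy)=(0.4818,-0.8763)
member 3 (1-3): L=2.9602, (cx,cy)=(0.9972,-0.0743)
member 4 (2-3): L=3.2105, (cx,cy)=(0.3713,0.9285)
member 5 (2-4): L=2.7280, (cx,cy)=(1.0000,0.0000)
member 6 (3-4): L=3.3535, (cx,cy)=(0.4580,-0.8889)
member 7 (3-5): L=2.9610, (cx,cy)=(1.0000,-0.0037)
member 8 (4-5): L=3.2942, (cx,cy)=(0.4326,0.9016)
member 9 (4-6): L=2.8610, (cx,cy)=(1.0000,0.0000)
member 10 (5-6): L=3.2989, (cx,cy)=(0.4353,-0.9003)
solve A·x = −loads:
  F[0-1] = +429.8705 N (tension)
  F[0-2] = +1401.5153 N (tension)
  F[1-2] = -581.9836 N (compression)
  F[1-3] = +70.6416 N (tension)
  F[2-3] = +549.2402 N (tension)
  F[2-4] = +917.1900 N (tension)
  F[3-4] = -697.0133 N (compression)
  F[3-5] = -597.9376 N (compression)
  F[4-5] = +687.2260 N (tension)
  F[4-6] = +300.6511 N (tension)
  F[5-6] = -690.6891 N (compression)
  Rx@0 = -1557.9900 N
  Ry@0 = -400.3802 N
  Ry@6 = +621.8202 N

-581.984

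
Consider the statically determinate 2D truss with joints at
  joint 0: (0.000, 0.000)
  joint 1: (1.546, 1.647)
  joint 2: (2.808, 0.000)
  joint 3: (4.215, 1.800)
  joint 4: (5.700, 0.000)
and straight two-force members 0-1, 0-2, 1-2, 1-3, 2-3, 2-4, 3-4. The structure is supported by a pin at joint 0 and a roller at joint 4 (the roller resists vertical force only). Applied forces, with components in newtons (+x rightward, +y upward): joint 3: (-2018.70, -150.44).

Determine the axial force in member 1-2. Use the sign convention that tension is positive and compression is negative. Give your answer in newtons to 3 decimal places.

N=5 nodes, M=7 members, R=3 reactions → 2N=10, M+R=10
member 0 (0-1): L=2.2589, (cx,cy)=(0.6844,0.7291)
member 1 (0-2): L=2.8080, (cx,cy)=(1.0000,0.0000)
member 2 (1-2): L=2.0749, (cx,cy)=(0.6082,-0.7938)
member 3 (1-3): L=2.6734, (cx,cy)=(0.9984,0.0572)
member 4 (2-3): L=2.2847, (cx,cy)=(0.6158,0.7879)
member 5 (2-4): L=2.8920, (cx,cy)=(1.0000,0.0000)
member 6 (3-4): L=2.3335, (cx,cy)=(0.6364,-0.7714)
solve A·x = −loads:
  F[0-1] = -928.0885 N (compression)
  F[0-2] = -1383.5185 N (compression)
  F[1-2] = +772.6754 N (tension)
  F[1-3] = -1106.9517 N (compression)
  F[2-3] = -778.4657 N (compression)
  F[2-4] = -434.1462 N (compression)
  F[3-4] = +682.2090 N (tension)
  Rx@0 = +2018.7000 N
  Ry@0 = +676.6778 N
  Ry@4 = -526.2378 N

772.675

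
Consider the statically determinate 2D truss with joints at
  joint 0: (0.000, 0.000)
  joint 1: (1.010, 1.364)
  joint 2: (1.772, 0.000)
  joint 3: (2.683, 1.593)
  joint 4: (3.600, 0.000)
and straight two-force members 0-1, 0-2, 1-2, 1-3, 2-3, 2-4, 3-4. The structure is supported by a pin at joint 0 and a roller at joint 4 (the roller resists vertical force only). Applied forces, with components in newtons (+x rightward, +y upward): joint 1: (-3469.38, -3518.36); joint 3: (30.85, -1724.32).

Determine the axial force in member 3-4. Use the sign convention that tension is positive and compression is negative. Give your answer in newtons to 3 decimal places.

N=5 nodes, M=7 members, R=3 reactions → 2N=10, M+R=10
member 0 (0-1): L=1.6972, (cx,cy)=(0.5951,0.8037)
member 1 (0-2): L=1.7720, (cx,cy)=(1.0000,0.0000)
member 2 (1-2): L=1.5624, (cx,cy)=(0.4877,-0.8730)
member 3 (1-3): L=1.6886, (cx,cy)=(0.9908,0.1356)
member 4 (2-3): L=1.8351, (cx,cy)=(0.4964,0.8681)
member 5 (2-4): L=1.8280, (cx,cy)=(1.0000,0.0000)
member 6 (3-4): L=1.8381, (cx,cy)=(0.4989,-0.8667)
solve A·x = −loads:
  F[0-1] = -5314.8562 N (compression)
  F[0-2] = -275.7301 N (compression)
  F[1-2] = +845.9034 N (tension)
  F[1-3] = -106.9607 N (compression)
  F[2-3] = -850.7096 N (compression)
  F[2-4] = +559.1423 N (tension)
  F[3-4] = -1120.7723 N (compression)
  Rx@0 = +3438.5300 N
  Ry@0 = +4271.3456 N
  Ry@4 = +971.3344 N

-1120.772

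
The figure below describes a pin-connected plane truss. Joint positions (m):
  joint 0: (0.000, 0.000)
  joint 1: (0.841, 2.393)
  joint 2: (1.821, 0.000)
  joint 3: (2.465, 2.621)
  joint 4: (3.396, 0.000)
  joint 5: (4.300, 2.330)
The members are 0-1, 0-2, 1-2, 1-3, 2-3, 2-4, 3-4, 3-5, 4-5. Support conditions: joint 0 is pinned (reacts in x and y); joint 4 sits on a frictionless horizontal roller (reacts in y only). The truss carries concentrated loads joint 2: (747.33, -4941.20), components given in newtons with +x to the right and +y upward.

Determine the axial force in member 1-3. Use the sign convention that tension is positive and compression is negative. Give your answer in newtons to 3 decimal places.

-1665.224

N=6 nodes, M=9 members, R=3 reactions → 2N=12, M+R=12
member 0 (0-1): L=2.5365, (cx,cy)=(0.3316,0.9434)
member 1 (0-2): L=1.8210, (cx,cy)=(1.0000,0.0000)
member 2 (1-2): L=2.5859, (cx,cy)=(0.3790,-0.9254)
member 3 (1-3): L=1.6399, (cx,cy)=(0.9903,0.1390)
member 4 (2-3): L=2.6990, (cx,cy)=(0.2386,0.9711)
member 5 (2-4): L=1.5750, (cx,cy)=(1.0000,0.0000)
member 6 (3-4): L=2.7814, (cx,cy)=(0.3347,-0.9423)
member 7 (3-5): L=1.8579, (cx,cy)=(0.9877,-0.1566)
member 8 (4-5): L=2.4992, (cx,cy)=(0.3617,0.9323)
solve A·x = −loads:
  F[0-1] = -2429.0364 N (compression)
  F[0-2] = +1552.7059 N (tension)
  F[1-2] = +2226.1786 N (tension)
  F[1-3] = -1665.2236 N (compression)
  F[2-3] = +2966.7771 N (tension)
  F[2-4] = +941.1468 N (tension)
  F[3-4] = -2811.7531 N (compression)
  F[3-5] = -0.0000 N (tension)
  F[4-5] = +0.0000 N (tension)
  Rx@0 = -747.3300 N
  Ry@0 = +2291.6343 N
  Ry@4 = +2649.5657 N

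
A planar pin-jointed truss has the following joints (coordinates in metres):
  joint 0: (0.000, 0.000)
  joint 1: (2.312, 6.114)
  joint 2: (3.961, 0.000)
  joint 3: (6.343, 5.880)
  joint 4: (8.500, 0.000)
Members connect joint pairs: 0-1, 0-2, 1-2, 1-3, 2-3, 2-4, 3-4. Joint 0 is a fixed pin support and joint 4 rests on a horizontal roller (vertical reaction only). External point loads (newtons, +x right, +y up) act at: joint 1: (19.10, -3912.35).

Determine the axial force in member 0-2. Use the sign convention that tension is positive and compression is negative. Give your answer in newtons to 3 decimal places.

N=5 nodes, M=7 members, R=3 reactions → 2N=10, M+R=10
member 0 (0-1): L=6.5365, (cx,cy)=(0.3537,0.9354)
member 1 (0-2): L=3.9610, (cx,cy)=(1.0000,0.0000)
member 2 (1-2): L=6.3325, (cx,cy)=(0.2604,-0.9655)
member 3 (1-3): L=4.0378, (cx,cy)=(0.9983,-0.0580)
member 4 (2-3): L=6.3442, (cx,cy)=(0.3755,0.9268)
member 5 (2-4): L=4.5390, (cx,cy)=(1.0000,0.0000)
member 6 (3-4): L=6.2632, (cx,cy)=(0.3444,-0.9388)
solve A·x = −loads:
  F[0-1] = -3030.3414 N (compression)
  F[0-2] = +1090.9439 N (tension)
  F[1-2] = -1067.5359 N (compression)
  F[1-3] = -814.3221 N (compression)
  F[2-3] = +1112.0677 N (tension)
  F[2-4] = +395.4125 N (tension)
  F[3-4] = -1148.1352 N (compression)
  Rx@0 = -19.1000 N
  Ry@0 = +2834.4523 N
  Ry@4 = +1077.8977 N

1090.944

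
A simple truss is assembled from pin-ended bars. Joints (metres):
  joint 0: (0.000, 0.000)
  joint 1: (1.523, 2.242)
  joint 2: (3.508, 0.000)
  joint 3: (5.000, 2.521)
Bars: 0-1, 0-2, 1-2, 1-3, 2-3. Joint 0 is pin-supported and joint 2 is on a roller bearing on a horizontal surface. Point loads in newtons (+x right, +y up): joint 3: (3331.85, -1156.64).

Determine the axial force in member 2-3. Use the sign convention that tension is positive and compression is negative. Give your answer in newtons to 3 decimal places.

N=4 nodes, M=5 members, R=3 reactions → 2N=8, M+R=8
member 0 (0-1): L=2.7104, (cx,cy)=(0.5619,0.8272)
member 1 (0-2): L=3.5080, (cx,cy)=(1.0000,0.0000)
member 2 (1-2): L=2.9945, (cx,cy)=(0.6629,-0.7487)
member 3 (1-3): L=3.4882, (cx,cy)=(0.9968,0.0800)
member 4 (2-3): L=2.9294, (cx,cy)=(0.5093,0.8606)
solve A·x = −loads:
  F[0-1] = +3489.3212 N (tension)
  F[0-2] = +1371.1433 N (tension)
  F[1-2] = -3403.1552 N (compression)
  F[1-3] = +4230.1803 N (tension)
  F[2-3] = -1737.1881 N (compression)
  Rx@0 = -3331.8500 N
  Ry@0 = -2886.3457 N
  Ry@2 = +4042.9857 N

-1737.188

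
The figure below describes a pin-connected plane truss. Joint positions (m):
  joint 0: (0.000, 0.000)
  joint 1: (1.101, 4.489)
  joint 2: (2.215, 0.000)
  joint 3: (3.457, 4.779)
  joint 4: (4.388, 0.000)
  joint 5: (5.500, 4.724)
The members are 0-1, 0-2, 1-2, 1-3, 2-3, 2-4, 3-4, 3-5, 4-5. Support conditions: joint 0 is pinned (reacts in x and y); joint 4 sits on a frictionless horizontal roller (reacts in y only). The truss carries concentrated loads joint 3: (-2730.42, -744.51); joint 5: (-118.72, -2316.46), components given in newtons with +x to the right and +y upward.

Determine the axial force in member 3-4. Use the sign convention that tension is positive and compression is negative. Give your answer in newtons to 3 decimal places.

1952.566

N=6 nodes, M=9 members, R=3 reactions → 2N=12, M+R=12
member 0 (0-1): L=4.6220, (cx,cy)=(0.2382,0.9712)
member 1 (0-2): L=2.2150, (cx,cy)=(1.0000,0.0000)
member 2 (1-2): L=4.6252, (cx,cy)=(0.2409,-0.9706)
member 3 (1-3): L=2.3738, (cx,cy)=(0.9925,0.1222)
member 4 (2-3): L=4.9378, (cx,cy)=(0.2515,0.9678)
member 5 (2-4): L=2.1730, (cx,cy)=(1.0000,0.0000)
member 6 (3-4): L=4.8688, (cx,cy)=(0.1912,-0.9815)
member 7 (3-5): L=2.0437, (cx,cy)=(0.9996,-0.0269)
member 8 (4-5): L=4.8531, (cx,cy)=(0.2291,0.9734)
solve A·x = −loads:
  F[0-1] = -2751.6657 N (compression)
  F[0-2] = -2193.6764 N (compression)
  F[1-2] = +2591.2386 N (tension)
  F[1-3] = -1289.2373 N (compression)
  F[2-3] = -2598.4985 N (compression)
  F[2-4] = -915.9558 N (compression)
  F[3-4] = +1952.5656 N (tension)
  F[3-5] = +424.0276 N (tension)
  F[4-5] = -2368.0495 N (compression)
  Rx@0 = +2849.1400 N
  Ry@0 = +2672.4580 N
  Ry@4 = +388.5120 N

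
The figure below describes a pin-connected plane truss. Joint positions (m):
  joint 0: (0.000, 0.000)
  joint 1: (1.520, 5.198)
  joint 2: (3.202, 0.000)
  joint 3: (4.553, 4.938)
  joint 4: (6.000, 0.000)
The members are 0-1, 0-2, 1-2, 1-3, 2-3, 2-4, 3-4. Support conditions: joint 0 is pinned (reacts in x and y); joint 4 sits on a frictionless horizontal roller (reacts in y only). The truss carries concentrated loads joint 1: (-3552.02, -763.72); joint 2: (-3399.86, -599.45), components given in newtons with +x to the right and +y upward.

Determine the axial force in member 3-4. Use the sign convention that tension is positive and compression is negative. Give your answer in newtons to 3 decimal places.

N=5 nodes, M=7 members, R=3 reactions → 2N=10, M+R=10
member 0 (0-1): L=5.4157, (cx,cy)=(0.2807,0.9598)
member 1 (0-2): L=3.2020, (cx,cy)=(1.0000,0.0000)
member 2 (1-2): L=5.4634, (cx,cy)=(0.3079,-0.9514)
member 3 (1-3): L=3.0441, (cx,cy)=(0.9963,-0.0854)
member 4 (2-3): L=5.1195, (cx,cy)=(0.2639,0.9646)
member 5 (2-4): L=2.7980, (cx,cy)=(1.0000,0.0000)
member 6 (3-4): L=5.1456, (cx,cy)=(0.2812,-0.9596)
solve A·x = −loads:
  F[0-1] = -4091.4765 N (compression)
  F[0-2] = -5803.5399 N (compression)
  F[1-2] = +3196.8975 N (tension)
  F[1-3] = +1424.6601 N (tension)
  F[2-3] = -2531.9227 N (compression)
  F[2-4] = -751.2946 N (compression)
  F[3-4] = +2671.6617 N (tension)
  Rx@0 = +6951.8800 N
  Ry@0 = +3927.0211 N
  Ry@4 = -2563.8511 N

2671.662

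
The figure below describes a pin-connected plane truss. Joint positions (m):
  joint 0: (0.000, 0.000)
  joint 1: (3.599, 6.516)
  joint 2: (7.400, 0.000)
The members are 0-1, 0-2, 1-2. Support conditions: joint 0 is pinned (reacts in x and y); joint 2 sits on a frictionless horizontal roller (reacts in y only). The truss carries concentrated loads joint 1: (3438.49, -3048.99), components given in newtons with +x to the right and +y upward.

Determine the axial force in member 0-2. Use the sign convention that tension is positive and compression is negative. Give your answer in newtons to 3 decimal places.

N=3 nodes, M=3 members, R=3 reactions → 2N=6, M+R=6
member 0 (0-1): L=7.4439, (cx,cy)=(0.4835,0.8754)
member 1 (0-2): L=7.4000, (cx,cy)=(1.0000,0.0000)
member 2 (1-2): L=7.5436, (cx,cy)=(0.5039,-0.8638)
solve A·x = −loads:
  F[0-1] = +1669.7509 N (tension)
  F[0-2] = +2631.1893 N (tension)
  F[1-2] = -5221.9500 N (compression)
  Rx@0 = -3438.4900 N
  Ry@0 = -1461.6202 N
  Ry@2 = +4510.6102 N

2631.189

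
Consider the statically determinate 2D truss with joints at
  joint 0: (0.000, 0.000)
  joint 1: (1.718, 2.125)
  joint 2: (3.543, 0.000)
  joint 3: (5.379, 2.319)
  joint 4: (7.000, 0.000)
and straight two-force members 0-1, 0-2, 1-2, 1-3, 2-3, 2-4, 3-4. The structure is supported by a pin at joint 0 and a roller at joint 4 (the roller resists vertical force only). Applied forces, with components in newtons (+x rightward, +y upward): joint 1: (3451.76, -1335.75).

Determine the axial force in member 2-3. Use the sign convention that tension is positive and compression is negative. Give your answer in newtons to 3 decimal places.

N=5 nodes, M=7 members, R=3 reactions → 2N=10, M+R=10
member 0 (0-1): L=2.7326, (cx,cy)=(0.6287,0.7776)
member 1 (0-2): L=3.5430, (cx,cy)=(1.0000,0.0000)
member 2 (1-2): L=2.8011, (cx,cy)=(0.6515,-0.7586)
member 3 (1-3): L=3.6661, (cx,cy)=(0.9986,0.0529)
member 4 (2-3): L=2.9578, (cx,cy)=(0.6207,0.7840)
member 5 (2-4): L=3.4570, (cx,cy)=(1.0000,0.0000)
member 6 (3-4): L=2.8294, (cx,cy)=(0.5729,-0.8196)
solve A·x = −loads:
  F[0-1] = +51.3562 N (tension)
  F[0-2] = +3419.4722 N (tension)
  F[1-2] = -1962.9145 N (compression)
  F[1-3] = -2143.5855 N (compression)
  F[2-3] = +1899.3246 N (tension)
  F[2-4] = +961.6164 N (tension)
  F[3-4] = -1678.4578 N (compression)
  Rx@0 = -3451.7600 N
  Ry@0 = -39.9369 N
  Ry@4 = +1375.6869 N

1899.325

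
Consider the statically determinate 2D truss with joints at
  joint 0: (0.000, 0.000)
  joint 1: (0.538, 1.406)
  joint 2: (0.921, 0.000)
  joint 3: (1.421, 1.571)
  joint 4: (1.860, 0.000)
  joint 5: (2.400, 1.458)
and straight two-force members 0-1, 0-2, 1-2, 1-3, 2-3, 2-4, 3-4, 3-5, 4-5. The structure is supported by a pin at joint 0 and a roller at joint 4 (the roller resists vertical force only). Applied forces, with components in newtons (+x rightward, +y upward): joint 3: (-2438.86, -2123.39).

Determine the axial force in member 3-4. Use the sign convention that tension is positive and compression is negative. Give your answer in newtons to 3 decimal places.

454.462

N=6 nodes, M=9 members, R=3 reactions → 2N=12, M+R=12
member 0 (0-1): L=1.5054, (cx,cy)=(0.3574,0.9340)
member 1 (0-2): L=0.9210, (cx,cy)=(1.0000,0.0000)
member 2 (1-2): L=1.4572, (cx,cy)=(0.2628,-0.9648)
member 3 (1-3): L=0.8983, (cx,cy)=(0.9830,0.1837)
member 4 (2-3): L=1.6486, (cx,cy)=(0.3033,0.9529)
member 5 (2-4): L=0.9390, (cx,cy)=(1.0000,0.0000)
member 6 (3-4): L=1.6312, (cx,cy)=(0.2691,-0.9631)
member 7 (3-5): L=0.9855, (cx,cy)=(0.9934,-0.1147)
member 8 (4-5): L=1.5548, (cx,cy)=(0.3473,0.9377)
solve A·x = −loads:
  F[0-1] = -2742.1763 N (compression)
  F[0-2] = -1458.8717 N (compression)
  F[1-2] = +2345.2319 N (tension)
  F[1-3] = -1624.0105 N (compression)
  F[2-3] = -2374.6207 N (compression)
  F[2-4] = -122.3093 N (compression)
  F[3-4] = +454.4624 N (tension)
  F[3-5] = -0.0000 N (compression)
  F[4-5] = +0.0000 N (tension)
  Rx@0 = +2438.8600 N
  Ry@0 = +2561.0846 N
  Ry@4 = -437.6946 N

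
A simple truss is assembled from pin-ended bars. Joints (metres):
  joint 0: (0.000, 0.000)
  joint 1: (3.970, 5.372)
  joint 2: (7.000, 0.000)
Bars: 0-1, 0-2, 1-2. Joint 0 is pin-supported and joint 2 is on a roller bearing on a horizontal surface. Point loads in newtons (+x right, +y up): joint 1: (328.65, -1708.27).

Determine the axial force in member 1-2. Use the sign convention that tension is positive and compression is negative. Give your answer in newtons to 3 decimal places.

-1401.887

N=3 nodes, M=3 members, R=3 reactions → 2N=6, M+R=6
member 0 (0-1): L=6.6798, (cx,cy)=(0.5943,0.8042)
member 1 (0-2): L=7.0000, (cx,cy)=(1.0000,0.0000)
member 2 (1-2): L=6.1676, (cx,cy)=(0.4913,-0.8710)
solve A·x = −loads:
  F[0-1] = -605.8313 N (compression)
  F[0-2] = +688.7150 N (tension)
  F[1-2] = -1401.8873 N (compression)
  Rx@0 = -328.6500 N
  Ry@0 = +487.2215 N
  Ry@2 = +1221.0485 N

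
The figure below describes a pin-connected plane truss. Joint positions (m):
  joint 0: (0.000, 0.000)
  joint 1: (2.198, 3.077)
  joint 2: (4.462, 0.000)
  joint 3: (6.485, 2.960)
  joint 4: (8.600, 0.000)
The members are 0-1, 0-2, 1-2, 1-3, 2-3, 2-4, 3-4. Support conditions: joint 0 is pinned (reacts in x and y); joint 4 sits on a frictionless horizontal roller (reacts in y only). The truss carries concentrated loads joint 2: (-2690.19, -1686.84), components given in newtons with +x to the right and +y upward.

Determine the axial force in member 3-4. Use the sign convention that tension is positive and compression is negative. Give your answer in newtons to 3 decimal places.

-1075.654

N=5 nodes, M=7 members, R=3 reactions → 2N=10, M+R=10
member 0 (0-1): L=3.7814, (cx,cy)=(0.5813,0.8137)
member 1 (0-2): L=4.4620, (cx,cy)=(1.0000,0.0000)
member 2 (1-2): L=3.8202, (cx,cy)=(0.5926,-0.8055)
member 3 (1-3): L=4.2886, (cx,cy)=(0.9996,-0.0273)
member 4 (2-3): L=3.5853, (cx,cy)=(0.5643,0.8256)
member 5 (2-4): L=4.1380, (cx,cy)=(1.0000,0.0000)
member 6 (3-4): L=3.6380, (cx,cy)=(0.5814,-0.8136)
solve A·x = −loads:
  F[0-1] = -997.4549 N (compression)
  F[0-2] = -2110.4061 N (compression)
  F[1-2] = +1048.3711 N (tension)
  F[1-3] = -1201.5433 N (compression)
  F[2-3] = +1020.3657 N (tension)
  F[2-4] = +625.3507 N (tension)
  F[3-4] = -1075.6535 N (compression)
  Rx@0 = +2690.1900 N
  Ry@0 = +811.6446 N
  Ry@4 = +875.1954 N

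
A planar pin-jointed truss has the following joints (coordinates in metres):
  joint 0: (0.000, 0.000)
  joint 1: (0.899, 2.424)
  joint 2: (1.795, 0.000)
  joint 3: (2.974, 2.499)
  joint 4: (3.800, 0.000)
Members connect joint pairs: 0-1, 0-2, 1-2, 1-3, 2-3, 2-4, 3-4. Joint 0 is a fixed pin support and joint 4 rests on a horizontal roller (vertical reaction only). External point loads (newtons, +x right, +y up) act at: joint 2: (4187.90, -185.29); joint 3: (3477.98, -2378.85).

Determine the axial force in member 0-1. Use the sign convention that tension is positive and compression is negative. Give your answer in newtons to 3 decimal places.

N=5 nodes, M=7 members, R=3 reactions → 2N=10, M+R=10
member 0 (0-1): L=2.5853, (cx,cy)=(0.3477,0.9376)
member 1 (0-2): L=1.7950, (cx,cy)=(1.0000,0.0000)
member 2 (1-2): L=2.5843, (cx,cy)=(0.3467,-0.9380)
member 3 (1-3): L=2.0764, (cx,cy)=(0.9993,0.0361)
member 4 (2-3): L=2.7632, (cx,cy)=(0.4267,0.9044)
member 5 (2-4): L=2.0050, (cx,cy)=(1.0000,0.0000)
member 6 (3-4): L=2.6320, (cx,cy)=(0.3138,-0.9495)
solve A·x = −loads:
  F[0-1] = +1783.6894 N (tension)
  F[0-2] = +7045.6376 N (tension)
  F[1-2] = -1735.8779 N (compression)
  F[1-3] = +1222.8855 N (tension)
  F[2-3] = +2005.1924 N (tension)
  F[2-4] = +1400.3056 N (tension)
  F[3-4] = -4461.9433 N (compression)
  Rx@0 = -7665.8800 N
  Ry@0 = -1672.3778 N
  Ry@4 = +4236.5178 N

1783.689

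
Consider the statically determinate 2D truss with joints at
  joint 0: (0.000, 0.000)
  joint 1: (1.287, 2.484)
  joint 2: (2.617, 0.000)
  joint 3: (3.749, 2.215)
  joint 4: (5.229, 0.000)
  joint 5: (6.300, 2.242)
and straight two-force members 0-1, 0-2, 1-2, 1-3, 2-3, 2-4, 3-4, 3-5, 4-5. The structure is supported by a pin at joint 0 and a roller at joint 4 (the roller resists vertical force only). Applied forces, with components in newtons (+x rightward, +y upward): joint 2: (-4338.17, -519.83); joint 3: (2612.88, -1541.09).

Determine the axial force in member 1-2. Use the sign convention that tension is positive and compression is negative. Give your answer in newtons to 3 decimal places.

-523.157

N=6 nodes, M=9 members, R=3 reactions → 2N=12, M+R=12
member 0 (0-1): L=2.7976, (cx,cy)=(0.4600,0.8879)
member 1 (0-2): L=2.6170, (cx,cy)=(1.0000,0.0000)
member 2 (1-2): L=2.8177, (cx,cy)=(0.4720,-0.8816)
member 3 (1-3): L=2.4767, (cx,cy)=(0.9941,-0.1086)
member 4 (2-3): L=2.4875, (cx,cy)=(0.4551,0.8905)
member 5 (2-4): L=2.6120, (cx,cy)=(1.0000,0.0000)
member 6 (3-4): L=2.6639, (cx,cy)=(0.5556,-0.8315)
member 7 (3-5): L=2.5511, (cx,cy)=(0.9999,0.0106)
member 8 (4-5): L=2.4847, (cx,cy)=(0.4310,0.9023)
solve A·x = −loads:
  F[0-1] = +462.8468 N (tension)
  F[0-2] = -1938.2159 N (compression)
  F[1-2] = -523.1570 N (compression)
  F[1-3] = +462.6056 N (tension)
  F[2-3] = +1101.7289 N (tension)
  F[2-4] = +1651.6412 N (tension)
  F[3-4] = -2972.8974 N (compression)
  F[3-5] = -0.0000 N (compression)
  F[4-5] = +0.0000 N (tension)
  Rx@0 = +1725.2900 N
  Ry@0 = -410.9620 N
  Ry@4 = +2471.8820 N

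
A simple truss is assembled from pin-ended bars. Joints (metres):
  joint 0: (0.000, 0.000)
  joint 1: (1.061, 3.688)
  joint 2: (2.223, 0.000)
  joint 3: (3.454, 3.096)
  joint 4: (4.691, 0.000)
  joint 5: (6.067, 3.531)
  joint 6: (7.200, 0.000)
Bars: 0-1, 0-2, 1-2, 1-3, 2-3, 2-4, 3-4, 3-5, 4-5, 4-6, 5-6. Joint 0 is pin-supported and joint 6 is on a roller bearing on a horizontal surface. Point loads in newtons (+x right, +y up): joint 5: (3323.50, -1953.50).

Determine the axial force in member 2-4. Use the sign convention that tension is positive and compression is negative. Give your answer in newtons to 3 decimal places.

N=7 nodes, M=11 members, R=3 reactions → 2N=14, M+R=14
member 0 (0-1): L=3.8376, (cx,cy)=(0.2765,0.9610)
member 1 (0-2): L=2.2230, (cx,cy)=(1.0000,0.0000)
member 2 (1-2): L=3.8667, (cx,cy)=(0.3005,-0.9538)
member 3 (1-3): L=2.4651, (cx,cy)=(0.9707,-0.2401)
member 4 (2-3): L=3.3318, (cx,cy)=(0.3695,0.9292)
member 5 (2-4): L=2.4680, (cx,cy)=(1.0000,0.0000)
member 6 (3-4): L=3.3340, (cx,cy)=(0.3710,-0.9286)
member 7 (3-5): L=2.6490, (cx,cy)=(0.9864,0.1642)
member 8 (4-5): L=3.7896, (cx,cy)=(0.3631,0.9318)
member 9 (4-6): L=2.5090, (cx,cy)=(1.0000,0.0000)
member 10 (5-6): L=3.7083, (cx,cy)=(0.3055,-0.9522)
solve A·x = −loads:
  F[0-1] = +1376.1354 N (tension)
  F[0-2] = +2943.0317 N (tension)
  F[1-2] = -1610.8283 N (compression)
  F[1-3] = +890.6048 N (tension)
  F[2-3] = +1653.3634 N (tension)
  F[2-4] = +1848.0810 N (tension)
  F[3-4] = -1087.3248 N (compression)
  F[3-5] = +1904.7050 N (tension)
  F[4-5] = +1083.6716 N (tension)
  F[4-6] = +1051.1759 N (tension)
  F[5-6] = -3440.5106 N (compression)
  Rx@0 = -3323.5000 N
  Ry@0 = -1322.4949 N
  Ry@6 = +3275.9949 N

1848.081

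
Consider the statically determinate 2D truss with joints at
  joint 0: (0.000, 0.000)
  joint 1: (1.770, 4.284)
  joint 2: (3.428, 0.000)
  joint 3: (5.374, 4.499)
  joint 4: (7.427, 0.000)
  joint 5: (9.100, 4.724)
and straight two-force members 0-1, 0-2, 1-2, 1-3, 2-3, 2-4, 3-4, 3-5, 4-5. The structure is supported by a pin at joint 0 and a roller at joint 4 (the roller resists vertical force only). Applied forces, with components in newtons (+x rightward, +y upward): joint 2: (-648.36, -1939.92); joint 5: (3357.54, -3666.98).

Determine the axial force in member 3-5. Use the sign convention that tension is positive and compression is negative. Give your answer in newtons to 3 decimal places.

N=6 nodes, M=9 members, R=3 reactions → 2N=12, M+R=12
member 0 (0-1): L=4.6353, (cx,cy)=(0.3819,0.9242)
member 1 (0-2): L=3.4280, (cx,cy)=(1.0000,0.0000)
member 2 (1-2): L=4.5936, (cx,cy)=(0.3609,-0.9326)
member 3 (1-3): L=3.6104, (cx,cy)=(0.9982,0.0596)
member 4 (2-3): L=4.9018, (cx,cy)=(0.3970,0.9178)
member 5 (2-4): L=3.9990, (cx,cy)=(1.0000,0.0000)
member 6 (3-4): L=4.9453, (cx,cy)=(0.4151,-0.9098)
member 7 (3-5): L=3.7328, (cx,cy)=(0.9982,0.0603)
member 8 (4-5): L=5.0115, (cx,cy)=(0.3338,0.9426)
solve A·x = −loads:
  F[0-1] = +2074.2618 N (tension)
  F[0-2] = +1917.1101 N (tension)
  F[1-2] = -1959.7316 N (compression)
  F[1-3] = +1502.0675 N (tension)
  F[2-3] = +4104.8854 N (tension)
  F[2-4] = +228.5202 N (tension)
  F[3-4] = -3923.7791 N (compression)
  F[3-5] = +4766.6171 N (tension)
  F[4-5] = -4194.9498 N (compression)
  Rx@0 = -2709.1800 N
  Ry@0 = -1917.0777 N
  Ry@4 = +7523.9777 N

4766.617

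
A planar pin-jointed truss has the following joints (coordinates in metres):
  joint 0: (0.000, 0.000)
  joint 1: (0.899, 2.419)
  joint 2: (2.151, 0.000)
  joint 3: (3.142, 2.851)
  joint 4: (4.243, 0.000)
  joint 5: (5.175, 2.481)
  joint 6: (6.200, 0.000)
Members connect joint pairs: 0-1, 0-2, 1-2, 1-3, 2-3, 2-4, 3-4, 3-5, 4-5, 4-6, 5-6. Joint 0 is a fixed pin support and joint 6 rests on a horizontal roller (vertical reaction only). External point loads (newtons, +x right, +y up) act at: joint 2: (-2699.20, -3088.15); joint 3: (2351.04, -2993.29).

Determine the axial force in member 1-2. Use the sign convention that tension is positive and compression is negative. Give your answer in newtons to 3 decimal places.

2292.975

N=7 nodes, M=11 members, R=3 reactions → 2N=14, M+R=14
member 0 (0-1): L=2.5807, (cx,cy)=(0.3484,0.9374)
member 1 (0-2): L=2.1510, (cx,cy)=(1.0000,0.0000)
member 2 (1-2): L=2.7238, (cx,cy)=(0.4597,-0.8881)
member 3 (1-3): L=2.2842, (cx,cy)=(0.9820,0.1891)
member 4 (2-3): L=3.0183, (cx,cy)=(0.3283,0.9446)
member 5 (2-4): L=2.0920, (cx,cy)=(1.0000,0.0000)
member 6 (3-4): L=3.0562, (cx,cy)=(0.3603,-0.9329)
member 7 (3-5): L=2.0664, (cx,cy)=(0.9838,-0.1791)
member 8 (4-5): L=2.6503, (cx,cy)=(0.3517,0.9361)
member 9 (4-6): L=1.9570, (cx,cy)=(1.0000,0.0000)
member 10 (5-6): L=2.6844, (cx,cy)=(0.3818,-0.9242)
solve A·x = −loads:
  F[0-1] = -2573.2155 N (compression)
  F[0-2] = +548.2496 N (tension)
  F[1-2] = +2292.9746 N (tension)
  F[1-3] = -1986.2262 N (compression)
  F[2-3] = +1113.4896 N (tension)
  F[2-4] = +3935.8317 N (tension)
  F[3-4] = -3404.9702 N (compression)
  F[3-5] = -2753.6923 N (compression)
  F[4-5] = +3393.0697 N (tension)
  F[4-6] = +1515.9796 N (tension)
  F[5-6] = -3970.2349 N (compression)
  Rx@0 = +348.1600 N
  Ry@0 = +2412.0299 N
  Ry@6 = +3669.4101 N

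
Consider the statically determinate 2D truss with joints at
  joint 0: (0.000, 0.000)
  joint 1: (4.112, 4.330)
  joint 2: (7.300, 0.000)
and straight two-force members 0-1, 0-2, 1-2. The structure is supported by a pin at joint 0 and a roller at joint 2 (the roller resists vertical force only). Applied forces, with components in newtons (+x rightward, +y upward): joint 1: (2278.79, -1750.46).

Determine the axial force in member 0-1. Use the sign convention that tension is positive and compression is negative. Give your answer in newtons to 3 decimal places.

N=3 nodes, M=3 members, R=3 reactions → 2N=6, M+R=6
member 0 (0-1): L=5.9714, (cx,cy)=(0.6886,0.7251)
member 1 (0-2): L=7.3000, (cx,cy)=(1.0000,0.0000)
member 2 (1-2): L=5.3770, (cx,cy)=(0.5929,-0.8053)
solve A·x = −loads:
  F[0-1] = +809.8169 N (tension)
  F[0-2] = +1721.1360 N (tension)
  F[1-2] = -2902.9380 N (compression)
  Rx@0 = -2278.7900 N
  Ry@0 = -587.2184 N
  Ry@2 = +2337.6784 N

809.817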